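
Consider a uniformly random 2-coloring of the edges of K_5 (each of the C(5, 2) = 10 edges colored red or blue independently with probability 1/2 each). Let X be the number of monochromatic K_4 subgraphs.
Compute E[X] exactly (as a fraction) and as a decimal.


Let X = Σ_S X_S over the C(5, 4) = 5 subsets S of size 4, where X_S = 1 if the K_4 on S is monochromatic.
For a fixed S, the K_4 on S has C(4, 2) = 6 edges. P[all 6 edges red] = (1/2)^6, and likewise for blue, so P[monochromatic] = 2·(1/2)^6 = 2^{1 − 6} = 1/32.
By linearity: E[X] = C(5, 4) · 2^{1 − 6} = 5 · 1/32 = 5/32.
Numerically: E[X] ≈ 0.156.

E[X] = C(5,4)·2^(1−C(4,2)) = 5/32 ≈ 0.156.


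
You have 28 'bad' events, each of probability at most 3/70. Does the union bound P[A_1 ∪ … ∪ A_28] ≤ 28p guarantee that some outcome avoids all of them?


Union bound: P[∪_{i=1}^{28} A_i] ≤ Σ_i P[A_i] ≤ 28·p = 28·(3/70) = 6/5.
Numerically: 6/5 ≈ 1.2000000.
Is 6/5 < 1? NO.
Since the bound 6/5 is ≥ 1, the union bound is uninformative here; it does NOT by itself certify existence.

28·p = 6/5 ≈ 1.2000000; existence NOT certified by the union bound.


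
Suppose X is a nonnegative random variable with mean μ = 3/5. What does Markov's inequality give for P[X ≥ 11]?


μ = E[X] = 3/5, a = 11.
Markov: P[X ≥ 11] ≤ μ/a = (3/5)/11 = 3/55.
Numerically: ≈ 0.054545.
(Since a = 11 > μ = 0.600000, the bound 3/55 is < 1 and informative.)

P[X ≥ 11] ≤ 3/55 ≈ 0.054545.


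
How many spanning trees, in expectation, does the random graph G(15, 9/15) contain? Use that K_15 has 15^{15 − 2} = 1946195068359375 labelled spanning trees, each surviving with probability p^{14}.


K_15 has 15^{15 − 2} = 1946195068359375 labelled spanning trees.
For each such spanning tree H, let X_H = 1 if all 14 edges of H are present in G. Then P[X_H = 1] = p^{14} = (3/5)^{14} = 4782969/6103515625.
By linearity: E[X] = Σ_H E[X_H] = 1946195068359375 · p^{14} = 1946195068359375 · 4782969/6103515625 = 7625597484987/5.
Numerically: E[X] ≈ 1.5251e+12.

E[X] = 1946195068359375 · (3/5)^{14} = 7625597484987/5 ≈ 1.5251e+12.


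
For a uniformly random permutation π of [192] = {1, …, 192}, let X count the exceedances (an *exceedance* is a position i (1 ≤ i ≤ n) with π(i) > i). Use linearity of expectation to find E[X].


Write X = Σ_{i=1}^{192} X_i, where X_i = 1_{π(i) > i}.
For each fixed i, π(i) is uniform over {1, …, 192} (marginal of a uniform permutation), so P[π(i) > i] = (n − i)/n. Summing: Σ_{i=1}^{192} (n − i)/n = (0 + 1 + … + 191)/192 = 192(192 − 1)/(2·192) = (192 − 1)/2.
Hence E[X] = Σ_{i=1}^{192} (192 − i)/192 = 191/2 ≈ 95.5000.

E[X] = 191/2 = 95.5000.


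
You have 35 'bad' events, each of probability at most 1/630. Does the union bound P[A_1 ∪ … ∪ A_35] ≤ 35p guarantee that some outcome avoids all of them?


Union bound: P[∪_{i=1}^{35} A_i] ≤ Σ_i P[A_i] ≤ 35·p = 35·(1/630) = 1/18.
Numerically: 1/18 ≈ 0.055556.
Is 1/18 < 1? YES.
Since P[∪ A_i] ≤ 1/18 < 1, the complement has P[∩ A_i^c] ≥ 1 − 1/18 = 17/18 > 0, so some outcome avoids every A_i.

35·p = 1/18 ≈ 0.055556; existence CERTIFIED by the union bound.


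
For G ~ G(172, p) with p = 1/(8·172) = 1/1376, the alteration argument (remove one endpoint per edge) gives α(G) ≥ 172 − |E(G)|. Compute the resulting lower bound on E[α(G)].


E[|E(G)|] = C(172, 2)·p = 14706 · (1/1376) = 171/16.
E[α(G)] ≥ n − E[|E(G)|] = 172 − 171/16 = 2581/16.
Numerically: ≈ 161.312500.
(This is only a lower bound; the true E[α(G)] may be larger.)

E[α(G)] ≥ 2581/16 ≈ 161.312500.


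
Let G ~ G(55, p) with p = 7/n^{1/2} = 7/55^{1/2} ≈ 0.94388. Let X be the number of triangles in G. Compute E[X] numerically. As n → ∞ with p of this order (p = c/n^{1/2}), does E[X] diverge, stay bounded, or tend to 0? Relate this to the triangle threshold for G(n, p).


Number of potential triangles: C(55, 3) = 26235.
Each occurs with probability p³ ≈ (0.94388)³ ≈ 8.4091110e-01.
By linearity: E[X] = C(55, 3)·p³ ≈ 26235 · 8.4091110e-01 ≈ 22061.30274.
Since α = 1/2 < 1, p = c/n^{1/2} ≫ 1/n is above the triangle threshold p ~ 1/n. Asymptotically E[X] ~ (c³/6)·n^{3(1−α)} = (7³/6)·n^{1.5} → ∞; triangles are abundant w.h.p.

E[X] ≈ 22061.30274; in regime p = Θ(1/n^{1/2}) E[X] diverges (above the triangle threshold p ~ 1/n).


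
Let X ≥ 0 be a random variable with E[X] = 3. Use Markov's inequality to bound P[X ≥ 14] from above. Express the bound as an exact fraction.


μ = E[X] = 3, a = 14.
Markov: P[X ≥ 14] ≤ μ/a = (3)/14 = 3/14.
Numerically: ≈ 0.214.
(Since a = 14 > μ = 3.000, the bound 3/14 is < 1 and informative.)

P[X ≥ 14] ≤ 3/14 ≈ 0.214.


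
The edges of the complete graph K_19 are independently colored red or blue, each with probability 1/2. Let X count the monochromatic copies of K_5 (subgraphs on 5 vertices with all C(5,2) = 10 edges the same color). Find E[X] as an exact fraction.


Let X = Σ_S X_S over the C(19, 5) = 11628 subsets S of size 5, where X_S = 1 if the K_5 on S is monochromatic.
For a fixed S, the K_5 on S has C(5, 2) = 10 edges. P[all 10 edges red] = (1/2)^10, and likewise for blue, so P[monochromatic] = 2·(1/2)^10 = 2^{1 − 10} = 1/512.
By linearity: E[X] = C(19, 5) · 2^{1 − 10} = 11628 · 1/512 = 2907/128.
Numerically: E[X] ≈ 22.711.

E[X] = C(19,5)·2^(1−C(5,2)) = 2907/128 ≈ 22.711.


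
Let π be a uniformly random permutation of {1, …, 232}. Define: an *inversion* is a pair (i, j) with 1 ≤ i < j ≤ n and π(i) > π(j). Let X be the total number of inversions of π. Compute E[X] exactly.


Write X = Σ X_I over the C(232, 2) = 26796 pairs i < j, with X_I the indicator of one inversion.
There are 26796 indicators.
For each fixed pair i < j, the values π(i) and π(j) are two distinct elements of {1, …, 232} in uniformly random order; by symmetry P[π(i) > π(j)] = 1/2.
By linearity: E[X] = 26796 · (1/2) = C(232, 2) · (1/2) = 26796/2 = 13398 ≈ 13398.000000.

E[X] = 13398 = 13398.000000.


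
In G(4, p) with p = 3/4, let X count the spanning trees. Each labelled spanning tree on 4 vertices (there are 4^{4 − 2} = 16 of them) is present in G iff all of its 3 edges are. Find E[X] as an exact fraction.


K_4 has 4^{4 − 2} = 16 labelled spanning trees.
For each such spanning tree H, let X_H = 1 if all 3 edges of H are present in G. Then P[X_H = 1] = p^{3} = (3/4)^{3} = 27/64.
By linearity of expectation: E[X] = Σ_H E[X_H] = 16 · p^{3} = 16 · 27/64 = 27/4.
Numerically: E[X] ≈ 6.75.

E[X] = 16 · (3/4)^{3} = 27/4 ≈ 6.75.


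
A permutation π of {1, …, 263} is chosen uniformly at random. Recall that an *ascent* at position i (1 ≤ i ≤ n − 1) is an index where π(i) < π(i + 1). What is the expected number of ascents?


Write X = Σ X_I over i = 1, …, 262, with X_I the indicator of one ascent.
There are 262 indicators.
For each fixed i, the pair (π(i), π(i+1)) is a uniformly random ordered pair of distinct values from {1, …, 263}; by symmetry P[π(i) < π(i+1)] = 1/2.
By linearity: E[X] = 262 · (1/2) = (263 − 1) · (1/2) = 131 ≈ 131.000000.

E[X] = 131 = 131.000000.


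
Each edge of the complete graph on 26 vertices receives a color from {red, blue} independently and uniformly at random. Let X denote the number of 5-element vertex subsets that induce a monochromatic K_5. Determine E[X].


Let X = Σ_S X_S over the C(26, 5) = 65780 subsets S of size 5, where X_S = 1 if the K_5 on S is monochromatic.
For a fixed S, the K_5 on S has C(5, 2) = 10 edges. P[all 10 edges red] = (1/2)^10, and likewise for blue, so P[monochromatic] = 2·(1/2)^10 = 2^{1 − 10} = 1/512.
By linearity: E[X] = C(26, 5) · 2^{1 − 10} = 65780 · 1/512 = 16445/128.
Numerically: E[X] ≈ 128.477.

E[X] = C(26,5)·2^(1−C(5,2)) = 16445/128 ≈ 128.477.


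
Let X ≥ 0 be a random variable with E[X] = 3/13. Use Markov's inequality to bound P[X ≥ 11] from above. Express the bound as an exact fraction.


μ = E[X] = 3/13, a = 11.
Markov: P[X ≥ 11] ≤ μ/a = (3/13)/11 = 3/143.
Numerically: ≈ 0.0210.
(Since a = 11 > μ = 0.2308, the bound 3/143 is < 1 and informative.)

P[X ≥ 11] ≤ 3/143 ≈ 0.0210.


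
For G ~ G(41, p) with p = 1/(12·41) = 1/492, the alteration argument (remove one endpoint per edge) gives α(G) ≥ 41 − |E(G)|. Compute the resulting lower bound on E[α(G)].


E[|E(G)|] = C(41, 2)·p = 820 · (1/492) = 5/3.
E[α(G)] ≥ n − E[|E(G)|] = 41 − 5/3 = 118/3.
Numerically: ≈ 39.3333.
(This is only a lower bound; the true E[α(G)] may be larger.)

E[α(G)] ≥ 118/3 ≈ 39.3333.


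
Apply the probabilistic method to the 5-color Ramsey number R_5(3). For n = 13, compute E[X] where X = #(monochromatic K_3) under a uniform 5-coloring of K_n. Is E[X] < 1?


E[X] = C(13, 3) · 5^{1 − 3} = 286 · 5^{−2} = 286/25.
As a reduced fraction: E[X] = 286/25 ≈ 11.4400000.
Is E[X] < 1? NO.
Since E[X] ≥ 1, the first-moment bound is inconclusive at n = 13; it does NOT by itself certify R_5(3) > 13.

E[X] = 286/25 ≈ 11.4400000; E[X] ≥ 1; first-moment method inconclusive here.


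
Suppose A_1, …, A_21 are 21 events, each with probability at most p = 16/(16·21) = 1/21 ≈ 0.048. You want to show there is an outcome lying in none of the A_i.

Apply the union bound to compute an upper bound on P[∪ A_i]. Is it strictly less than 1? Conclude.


Union bound: P[∪_{i=1}^{21} A_i] ≤ Σ_i P[A_i] ≤ 21·p = 21·(1/21) = 1.
Numerically: 1 ≈ 1.000.
Is 1 < 1? NO.
Since the bound 1 is ≥ 1, the union bound is uninformative here; it does NOT by itself certify existence.

21·p = 1 ≈ 1.000; existence NOT certified by the union bound.


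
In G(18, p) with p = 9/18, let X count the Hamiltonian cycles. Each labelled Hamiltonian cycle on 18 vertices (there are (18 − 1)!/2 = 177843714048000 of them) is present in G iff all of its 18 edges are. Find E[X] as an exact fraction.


K_18 has (18 − 1)!/2 = 177843714048000 labelled Hamiltonian cycles.
For each such Hamiltonian cycle H, let X_H = 1 if all 18 edges of H are present in G. Then P[X_H = 1] = p^{18} = (1/2)^{18} = 1/262144.
By linearity of expectation: E[X] = Σ_H E[X_H] = 177843714048000 · p^{18} = 177843714048000 · 1/262144 = 10854718875/16.
Numerically: E[X] ≈ 6.78e+08.

E[X] = 177843714048000 · (1/2)^{18} = 10854718875/16 ≈ 6.78e+08.


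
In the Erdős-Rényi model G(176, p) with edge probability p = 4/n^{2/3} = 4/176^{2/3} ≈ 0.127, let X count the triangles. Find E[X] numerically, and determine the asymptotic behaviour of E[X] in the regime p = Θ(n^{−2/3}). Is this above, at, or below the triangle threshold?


Number of potential triangles: C(176, 3) = 893200.
Each occurs with probability p³ ≈ (0.127)³ ≈ 2.06612e-03.
By linearity: E[X] = C(176, 3)·p³ ≈ 893200 · 2.06612e-03 ≈ 1845.455.
Since α = 2/3 < 1, p = c/n^{2/3} ≫ 1/n is above the triangle threshold p ~ 1/n. Asymptotically E[X] ~ (c³/6)·n^{3(1−α)} = (4³/6)·n^{1} → ∞; triangles are abundant w.h.p.

E[X] ≈ 1845.455; in regime p = Θ(1/n^{2/3}) E[X] diverges (above the triangle threshold p ~ 1/n).


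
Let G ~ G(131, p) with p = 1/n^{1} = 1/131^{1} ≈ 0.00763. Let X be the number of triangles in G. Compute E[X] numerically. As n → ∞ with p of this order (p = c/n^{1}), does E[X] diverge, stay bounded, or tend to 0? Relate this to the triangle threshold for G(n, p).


Number of potential triangles: C(131, 3) = 366145.
Each occurs with probability p³ ≈ (0.00763)³ ≈ 4.44822e-07.
By linearity: E[X] = C(131, 3)·p³ ≈ 366145 · 4.44822e-07 ≈ 0.163.
Here α = 1, so p = 1/n is exactly at the triangle threshold p ~ 1/n. Asymptotically E[X] → c³/6 = 1³/6 = 1/6 ≈ 0.167, a bounded constant. In this regime the triangle count is asymptotically Poisson(c³/6).

E[X] ≈ 0.163; in regime p = Θ(1/n^{1}) E[X] stays bounded (at the triangle threshold p ~ 1/n).


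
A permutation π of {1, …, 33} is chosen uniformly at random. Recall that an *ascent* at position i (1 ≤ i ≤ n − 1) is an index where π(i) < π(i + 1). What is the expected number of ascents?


Write X = Σ X_I over i = 1, …, 32, with X_I the indicator of one ascent.
There are 32 indicators.
For each fixed i, the pair (π(i), π(i+1)) is a uniformly random ordered pair of distinct values from {1, …, 33}; by symmetry P[π(i) < π(i+1)] = 1/2.
By linearity: E[X] = 32 · (1/2) = (33 − 1) · (1/2) = 16 ≈ 16.0000.

E[X] = 16 = 16.0000.


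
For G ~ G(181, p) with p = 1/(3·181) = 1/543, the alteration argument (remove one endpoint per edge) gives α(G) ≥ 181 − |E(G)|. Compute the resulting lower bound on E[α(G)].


E[|E(G)|] = C(181, 2)·p = 16290 · (1/543) = 30.
E[α(G)] ≥ n − E[|E(G)|] = 181 − 30 = 151.
Numerically: ≈ 151.00000.
(This is only a lower bound; the true E[α(G)] may be larger.)

E[α(G)] ≥ 151 ≈ 151.00000.


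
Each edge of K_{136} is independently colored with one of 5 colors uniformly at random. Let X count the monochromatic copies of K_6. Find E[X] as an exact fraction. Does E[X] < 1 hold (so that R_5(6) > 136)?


E[X] = C(136, 6) · 5^{1 − 15} = 7858539612 · 5^{−14} = 7858539612/6103515625.
As a reduced fraction: E[X] = 7858539612/6103515625 ≈ 1.288.
Is E[X] < 1? NO.
Since E[X] ≥ 1, the first-moment bound is inconclusive at n = 136; it does NOT by itself certify R_5(6) > 136.

E[X] = 7858539612/6103515625 ≈ 1.288; E[X] ≥ 1; first-moment method inconclusive here.


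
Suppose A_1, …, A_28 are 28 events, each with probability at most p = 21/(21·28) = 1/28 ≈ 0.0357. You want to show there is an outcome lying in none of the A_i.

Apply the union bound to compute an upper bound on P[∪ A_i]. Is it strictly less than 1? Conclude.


Union bound: P[∪_{i=1}^{28} A_i] ≤ Σ_i P[A_i] ≤ 28·p = 28·(1/28) = 1.
Numerically: 1 ≈ 1.0000.
Is 1 < 1? NO.
Since the bound 1 is ≥ 1, the union bound is uninformative here; it does NOT by itself certify existence.

28·p = 1 ≈ 1.0000; existence NOT certified by the union bound.


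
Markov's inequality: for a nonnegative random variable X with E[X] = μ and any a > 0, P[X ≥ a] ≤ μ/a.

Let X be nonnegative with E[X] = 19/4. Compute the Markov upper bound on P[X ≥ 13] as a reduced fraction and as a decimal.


μ = E[X] = 19/4, a = 13.
Markov: P[X ≥ 13] ≤ μ/a = (19/4)/13 = 19/52.
Numerically: ≈ 0.365.
(Since a = 13 > μ = 4.750, the bound 19/52 is < 1 and informative.)

P[X ≥ 13] ≤ 19/52 ≈ 0.365.


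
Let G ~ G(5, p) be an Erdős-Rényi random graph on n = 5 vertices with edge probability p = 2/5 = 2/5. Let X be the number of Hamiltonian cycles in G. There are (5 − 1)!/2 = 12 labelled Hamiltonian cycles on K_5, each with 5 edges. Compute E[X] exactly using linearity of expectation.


K_5 has (5 − 1)!/2 = 12 labelled Hamiltonian cycles.
For each such Hamiltonian cycle H, let X_H = 1 if all 5 edges of H are present in G. Then P[X_H = 1] = p^{5} = (2/5)^{5} = 32/3125.
Summing the indicators: E[X] = Σ_H E[X_H] = 12 · p^{5} = 12 · 32/3125 = 384/3125.
Numerically: E[X] ≈ 0.1229.

E[X] = 12 · (2/5)^{5} = 384/3125 ≈ 0.1229.


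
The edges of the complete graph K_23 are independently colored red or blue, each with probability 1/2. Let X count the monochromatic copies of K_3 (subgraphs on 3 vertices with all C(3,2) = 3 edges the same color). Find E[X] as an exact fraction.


Let X = Σ_S X_S over the C(23, 3) = 1771 subsets S of size 3, where X_S = 1 if the K_3 on S is monochromatic.
For a fixed S, the K_3 on S has C(3, 2) = 3 edges. P[all 3 edges red] = (1/2)^3, and likewise for blue, so P[monochromatic] = 2·(1/2)^3 = 2^{1 − 3} = 1/4.
Summing: E[X] = C(23, 3) · 2^{1 − 3} = 1771 · 1/4 = 1771/4.
Numerically: E[X] ≈ 442.750000.

E[X] = C(23,3)·2^(1−C(3,2)) = 1771/4 ≈ 442.750000.


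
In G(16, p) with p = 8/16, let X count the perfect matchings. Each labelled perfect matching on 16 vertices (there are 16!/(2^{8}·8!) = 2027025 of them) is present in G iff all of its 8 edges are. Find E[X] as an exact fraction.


K_16 has 16!/(2^{8}·8!) = 2027025 labelled perfect matchings.
For each such perfect matching H, let X_H = 1 if all 8 edges of H are present in G. Then P[X_H = 1] = p^{8} = (1/2)^{8} = 1/256.
By linearity of expectation: E[X] = Σ_H E[X_H] = 2027025 · p^{8} = 2027025 · 1/256 = 2027025/256.
Numerically: E[X] ≈ 7918.

E[X] = 2027025 · (1/2)^{8} = 2027025/256 ≈ 7918.


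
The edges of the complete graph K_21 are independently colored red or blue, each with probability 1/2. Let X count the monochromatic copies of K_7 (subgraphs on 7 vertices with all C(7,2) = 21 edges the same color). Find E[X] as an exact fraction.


Let X = Σ_S X_S over the C(21, 7) = 116280 subsets S of size 7, where X_S = 1 if the K_7 on S is monochromatic.
For a fixed S, the K_7 on S has C(7, 2) = 21 edges. P[all 21 edges red] = (1/2)^21, and likewise for blue, so P[monochromatic] = 2·(1/2)^21 = 2^{1 − 21} = 1/1048576.
By linearity of expectation: E[X] = C(21, 7) · 2^{1 − 21} = 116280 · 1/1048576 = 14535/131072.
Numerically: E[X] ≈ 0.111.

E[X] = C(21,7)·2^(1−C(7,2)) = 14535/131072 ≈ 0.111.


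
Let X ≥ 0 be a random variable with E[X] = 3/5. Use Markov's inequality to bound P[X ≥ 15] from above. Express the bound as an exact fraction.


μ = E[X] = 3/5, a = 15.
Markov: P[X ≥ 15] ≤ μ/a = (3/5)/15 = 1/25.
Numerically: ≈ 0.0400.
(Since a = 15 > μ = 0.6000, the bound 1/25 is < 1 and informative.)

P[X ≥ 15] ≤ 1/25 ≈ 0.0400.


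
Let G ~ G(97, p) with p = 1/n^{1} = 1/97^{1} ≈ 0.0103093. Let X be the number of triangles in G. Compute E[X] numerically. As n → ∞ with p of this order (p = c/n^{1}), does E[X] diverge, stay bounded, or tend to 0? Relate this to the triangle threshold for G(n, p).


Number of potential triangles: C(97, 3) = 147440.
Each occurs with probability p³ ≈ (0.0103093)³ ≈ 1.09568268e-06.
By linearity: E[X] = C(97, 3)·p³ ≈ 147440 · 1.09568268e-06 ≈ 0.161547.
Here α = 1, so p = 1/n is exactly at the triangle threshold p ~ 1/n. Asymptotically E[X] → c³/6 = 1³/6 = 1/6 ≈ 0.166667, a bounded constant. In this regime the triangle count is asymptotically Poisson(c³/6).

E[X] ≈ 0.161547; in regime p = Θ(1/n^{1}) E[X] stays bounded (at the triangle threshold p ~ 1/n).


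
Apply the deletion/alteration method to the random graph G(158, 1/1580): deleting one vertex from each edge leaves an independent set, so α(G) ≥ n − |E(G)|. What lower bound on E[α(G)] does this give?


E[|E(G)|] = C(158, 2)·p = 12403 · (1/1580) = 157/20.
E[α(G)] ≥ n − E[|E(G)|] = 158 − 157/20 = 3003/20.
Numerically: ≈ 150.150000.
(This is only a lower bound; the true E[α(G)] may be larger.)

E[α(G)] ≥ 3003/20 ≈ 150.150000.


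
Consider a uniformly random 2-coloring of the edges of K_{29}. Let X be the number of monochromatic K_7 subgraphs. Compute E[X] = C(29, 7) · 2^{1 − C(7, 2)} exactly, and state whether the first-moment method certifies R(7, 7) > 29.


E[X] = C(29, 7) · 2^{1 − 21} = 1560780 · 2^{−20} = 1560780/1048576.
As a reduced fraction: E[X] = 390195/262144 ≈ 1.488476.
Is E[X] < 1? NO.
Since E[X] ≥ 1, the first-moment bound is inconclusive at n = 29; it does NOT by itself certify R(7, 7) > 29.

E[X] = 390195/262144 ≈ 1.488476; E[X] ≥ 1; first-moment method inconclusive here.


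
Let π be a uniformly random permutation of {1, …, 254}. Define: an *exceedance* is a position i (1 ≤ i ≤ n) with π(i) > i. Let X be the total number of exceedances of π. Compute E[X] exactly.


Write X = Σ_{i=1}^{254} X_i, where X_i = 1_{π(i) > i}.
For each fixed i, π(i) is uniform over {1, …, 254} (marginal of a uniform permutation), so P[π(i) > i] = (n − i)/n. Summing: Σ_{i=1}^{254} (n − i)/n = (0 + 1 + … + 253)/254 = 254(254 − 1)/(2·254) = (254 − 1)/2.
Hence E[X] = Σ_{i=1}^{254} (254 − i)/254 = 253/2 ≈ 126.50000.

E[X] = 253/2 = 126.50000.


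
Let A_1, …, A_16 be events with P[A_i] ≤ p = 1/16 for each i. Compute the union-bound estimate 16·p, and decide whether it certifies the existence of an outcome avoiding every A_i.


Union bound: P[∪_{i=1}^{16} A_i] ≤ Σ_i P[A_i] ≤ 16·p = 16·(1/16) = 1.
Numerically: 1 ≈ 1.0000000.
Is 1 < 1? NO.
Since the bound 1 is ≥ 1, the union bound is uninformative here; it does NOT by itself certify existence.

16·p = 1 ≈ 1.0000000; existence NOT certified by the union bound.


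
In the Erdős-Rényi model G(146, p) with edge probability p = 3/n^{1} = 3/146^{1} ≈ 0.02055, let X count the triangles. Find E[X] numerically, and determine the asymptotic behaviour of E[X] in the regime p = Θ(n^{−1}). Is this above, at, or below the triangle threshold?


Number of potential triangles: C(146, 3) = 508080.
Each occurs with probability p³ ≈ (0.02055)³ ≈ 8.675713e-06.
By linearity: E[X] = C(146, 3)·p³ ≈ 508080 · 8.675713e-06 ≈ 4.4080.
Here α = 1, so p = 3/n is exactly at the triangle threshold p ~ 1/n. Asymptotically E[X] → c³/6 = 3³/6 = 9/2 ≈ 4.5000, a bounded constant. In this regime the triangle count is asymptotically Poisson(c³/6).

E[X] ≈ 4.4080; in regime p = Θ(1/n^{1}) E[X] stays bounded (at the triangle threshold p ~ 1/n).


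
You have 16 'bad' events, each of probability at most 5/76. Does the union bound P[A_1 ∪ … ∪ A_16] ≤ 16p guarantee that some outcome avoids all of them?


Union bound: P[∪_{i=1}^{16} A_i] ≤ Σ_i P[A_i] ≤ 16·p = 16·(5/76) = 20/19.
Numerically: 20/19 ≈ 1.052632.
Is 20/19 < 1? NO.
Since the bound 20/19 is ≥ 1, the union bound is uninformative here; it does NOT by itself certify existence.

16·p = 20/19 ≈ 1.052632; existence NOT certified by the union bound.


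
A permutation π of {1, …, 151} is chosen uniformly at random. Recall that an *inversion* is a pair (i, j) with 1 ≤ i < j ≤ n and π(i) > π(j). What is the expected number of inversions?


Write X = Σ X_I over the C(151, 2) = 11325 pairs i < j, with X_I the indicator of one inversion.
There are 11325 indicators.
For each fixed pair i < j, the values π(i) and π(j) are two distinct elements of {1, …, 151} in uniformly random order; by symmetry P[π(i) > π(j)] = 1/2.
By linearity: E[X] = 11325 · (1/2) = C(151, 2) · (1/2) = 11325/2 = 11325/2 ≈ 5662.5000.

E[X] = 11325/2 = 5662.5000.


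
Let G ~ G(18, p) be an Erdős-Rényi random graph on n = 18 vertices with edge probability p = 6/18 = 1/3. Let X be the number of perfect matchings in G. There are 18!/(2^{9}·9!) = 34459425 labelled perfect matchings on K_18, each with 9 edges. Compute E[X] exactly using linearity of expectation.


K_18 has 18!/(2^{9}·9!) = 34459425 labelled perfect matchings.
For each such perfect matching H, let X_H = 1 if all 9 edges of H are present in G. Then P[X_H = 1] = p^{9} = (1/3)^{9} = 1/19683.
By linearity of expectation: E[X] = Σ_H E[X_H] = 34459425 · p^{9} = 34459425 · 1/19683 = 425425/243.
Numerically: E[X] ≈ 1.75e+03.

E[X] = 34459425 · (1/3)^{9} = 425425/243 ≈ 1.75e+03.


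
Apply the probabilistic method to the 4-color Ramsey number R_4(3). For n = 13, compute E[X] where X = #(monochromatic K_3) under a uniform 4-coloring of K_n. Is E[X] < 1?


E[X] = C(13, 3) · 4^{1 − 3} = 286 · 4^{−2} = 286/16.
As a reduced fraction: E[X] = 143/8 ≈ 17.875.
Is E[X] < 1? NO.
Since E[X] ≥ 1, the first-moment bound is inconclusive at n = 13; it does NOT by itself certify R_4(3) > 13.

E[X] = 143/8 ≈ 17.875; E[X] ≥ 1; first-moment method inconclusive here.


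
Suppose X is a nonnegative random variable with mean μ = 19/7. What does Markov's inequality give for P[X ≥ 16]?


μ = E[X] = 19/7, a = 16.
Markov: P[X ≥ 16] ≤ μ/a = (19/7)/16 = 19/112.
Numerically: ≈ 0.16964.
(Since a = 16 > μ = 2.71429, the bound 19/112 is < 1 and informative.)

P[X ≥ 16] ≤ 19/112 ≈ 0.16964.


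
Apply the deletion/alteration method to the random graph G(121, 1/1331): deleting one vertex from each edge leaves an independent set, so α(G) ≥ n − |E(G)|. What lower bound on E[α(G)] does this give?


E[|E(G)|] = C(121, 2)·p = 7260 · (1/1331) = 60/11.
E[α(G)] ≥ n − E[|E(G)|] = 121 − 60/11 = 1271/11.
Numerically: ≈ 115.545.
(This is only a lower bound; the true E[α(G)] may be larger.)

E[α(G)] ≥ 1271/11 ≈ 115.545.


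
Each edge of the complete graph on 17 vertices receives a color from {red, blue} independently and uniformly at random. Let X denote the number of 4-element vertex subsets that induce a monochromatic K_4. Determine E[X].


Let X = Σ_S X_S over the C(17, 4) = 2380 subsets S of size 4, where X_S = 1 if the K_4 on S is monochromatic.
For a fixed S, the K_4 on S has C(4, 2) = 6 edges. P[all 6 edges red] = (1/2)^6, and likewise for blue, so P[monochromatic] = 2·(1/2)^6 = 2^{1 − 6} = 1/32.
By linearity of expectation: E[X] = C(17, 4) · 2^{1 − 6} = 2380 · 1/32 = 595/8.
Numerically: E[X] ≈ 74.3750.

E[X] = C(17,4)·2^(1−C(4,2)) = 595/8 ≈ 74.3750.


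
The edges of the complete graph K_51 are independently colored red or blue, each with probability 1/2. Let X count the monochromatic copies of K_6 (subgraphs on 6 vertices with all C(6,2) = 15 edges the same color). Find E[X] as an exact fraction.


Let X = Σ_S X_S over the C(51, 6) = 18009460 subsets S of size 6, where X_S = 1 if the K_6 on S is monochromatic.
For a fixed S, the K_6 on S has C(6, 2) = 15 edges. P[all 15 edges red] = (1/2)^15, and likewise for blue, so P[monochromatic] = 2·(1/2)^15 = 2^{1 − 15} = 1/16384.
By linearity of expectation: E[X] = C(51, 6) · 2^{1 − 15} = 18009460 · 1/16384 = 4502365/4096.
Numerically: E[X] ≈ 1099.2102.

E[X] = C(51,6)·2^(1−C(6,2)) = 4502365/4096 ≈ 1099.2102.


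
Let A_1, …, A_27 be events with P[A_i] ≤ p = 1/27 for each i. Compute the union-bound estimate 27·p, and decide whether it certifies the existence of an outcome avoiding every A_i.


Union bound: P[∪_{i=1}^{27} A_i] ≤ Σ_i P[A_i] ≤ 27·p = 27·(1/27) = 1.
Numerically: 1 ≈ 1.00000.
Is 1 < 1? NO.
Since the bound 1 is ≥ 1, the union bound is uninformative here; it does NOT by itself certify existence.

27·p = 1 ≈ 1.00000; existence NOT certified by the union bound.


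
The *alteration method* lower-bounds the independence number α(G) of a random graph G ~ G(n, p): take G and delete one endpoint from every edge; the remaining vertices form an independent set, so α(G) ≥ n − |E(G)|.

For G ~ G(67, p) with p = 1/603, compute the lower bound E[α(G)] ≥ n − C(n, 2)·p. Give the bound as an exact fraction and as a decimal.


E[|E(G)|] = C(67, 2)·p = 2211 · (1/603) = 11/3.
E[α(G)] ≥ n − E[|E(G)|] = 67 − 11/3 = 190/3.
Numerically: ≈ 63.333333.
(This is only a lower bound; the true E[α(G)] may be larger.)

E[α(G)] ≥ 190/3 ≈ 63.333333.


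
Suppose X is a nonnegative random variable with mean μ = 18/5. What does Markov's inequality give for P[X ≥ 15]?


μ = E[X] = 18/5, a = 15.
Markov: P[X ≥ 15] ≤ μ/a = (18/5)/15 = 6/25.
Numerically: ≈ 0.24000.
(Since a = 15 > μ = 3.60000, the bound 6/25 is < 1 and informative.)

P[X ≥ 15] ≤ 6/25 ≈ 0.24000.


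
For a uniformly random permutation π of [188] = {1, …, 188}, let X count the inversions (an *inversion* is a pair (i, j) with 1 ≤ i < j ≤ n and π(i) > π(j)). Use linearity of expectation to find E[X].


Write X = Σ X_I over the C(188, 2) = 17578 pairs i < j, with X_I the indicator of one inversion.
There are 17578 indicators.
For each fixed pair i < j, the values π(i) and π(j) are two distinct elements of {1, …, 188} in uniformly random order; by symmetry P[π(i) > π(j)] = 1/2.
By linearity: E[X] = 17578 · (1/2) = C(188, 2) · (1/2) = 17578/2 = 8789 ≈ 8789.0000.

E[X] = 8789 = 8789.0000.


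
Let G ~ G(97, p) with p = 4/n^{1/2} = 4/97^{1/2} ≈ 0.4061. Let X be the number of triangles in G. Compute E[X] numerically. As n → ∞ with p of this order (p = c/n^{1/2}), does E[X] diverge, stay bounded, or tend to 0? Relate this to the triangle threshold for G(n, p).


Number of potential triangles: C(97, 3) = 147440.
Each occurs with probability p³ ≈ (0.4061)³ ≈ 6.699191e-02.
By linearity: E[X] = C(97, 3)·p³ ≈ 147440 · 6.699191e-02 ≈ 9877.2875.
Since α = 1/2 < 1, p = c/n^{1/2} ≫ 1/n is above the triangle threshold p ~ 1/n. Asymptotically E[X] ~ (c³/6)·n^{3(1−α)} = (4³/6)·n^{1.5} → ∞; triangles are abundant w.h.p.

E[X] ≈ 9877.2875; in regime p = Θ(1/n^{1/2}) E[X] diverges (above the triangle threshold p ~ 1/n).


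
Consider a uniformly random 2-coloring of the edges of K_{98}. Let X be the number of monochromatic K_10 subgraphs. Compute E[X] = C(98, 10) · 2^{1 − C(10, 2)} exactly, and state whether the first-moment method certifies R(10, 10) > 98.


E[X] = C(98, 10) · 2^{1 − 45} = 14005614014756 · 2^{−44} = 14005614014756/17592186044416.
As a reduced fraction: E[X] = 3501403503689/4398046511104 ≈ 0.79613.
Is E[X] < 1? YES.
Since E[X] < 1, there exists a 2-coloring of K_{98} with no monochromatic K_10; hence R(10, 10) > 98.

E[X] = 3501403503689/4398046511104 ≈ 0.79613; E[X] < 1, so R(10, 10) > 98.


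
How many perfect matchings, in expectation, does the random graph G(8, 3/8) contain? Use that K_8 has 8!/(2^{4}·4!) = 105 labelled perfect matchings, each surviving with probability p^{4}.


K_8 has 8!/(2^{4}·4!) = 105 labelled perfect matchings.
For each such perfect matching H, let X_H = 1 if all 4 edges of H are present in G. Then P[X_H = 1] = p^{4} = (3/8)^{4} = 81/4096.
By linearity: E[X] = Σ_H E[X_H] = 105 · p^{4} = 105 · 81/4096 = 8505/4096.
Numerically: E[X] ≈ 2.07642.

E[X] = 105 · (3/8)^{4} = 8505/4096 ≈ 2.07642.


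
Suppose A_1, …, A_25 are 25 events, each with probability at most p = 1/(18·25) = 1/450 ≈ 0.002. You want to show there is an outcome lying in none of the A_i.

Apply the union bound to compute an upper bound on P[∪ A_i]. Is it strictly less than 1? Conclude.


Union bound: P[∪_{i=1}^{25} A_i] ≤ Σ_i P[A_i] ≤ 25·p = 25·(1/450) = 1/18.
Numerically: 1/18 ≈ 0.056.
Is 1/18 < 1? YES.
Since P[∪ A_i] ≤ 1/18 < 1, the complement has P[∩ A_i^c] ≥ 1 − 1/18 = 17/18 > 0, so some outcome avoids every A_i.

25·p = 1/18 ≈ 0.056; existence CERTIFIED by the union bound.


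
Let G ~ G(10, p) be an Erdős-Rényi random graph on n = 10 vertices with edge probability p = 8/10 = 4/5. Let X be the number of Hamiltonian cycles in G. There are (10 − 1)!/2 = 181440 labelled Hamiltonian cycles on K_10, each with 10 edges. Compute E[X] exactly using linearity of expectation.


K_10 has (10 − 1)!/2 = 181440 labelled Hamiltonian cycles.
For each such Hamiltonian cycle H, let X_H = 1 if all 10 edges of H are present in G. Then P[X_H = 1] = p^{10} = (4/5)^{10} = 1048576/9765625.
By linearity: E[X] = Σ_H E[X_H] = 181440 · p^{10} = 181440 · 1048576/9765625 = 38050725888/1953125.
Numerically: E[X] ≈ 1.95e+04.

E[X] = 181440 · (4/5)^{10} = 38050725888/1953125 ≈ 1.95e+04.


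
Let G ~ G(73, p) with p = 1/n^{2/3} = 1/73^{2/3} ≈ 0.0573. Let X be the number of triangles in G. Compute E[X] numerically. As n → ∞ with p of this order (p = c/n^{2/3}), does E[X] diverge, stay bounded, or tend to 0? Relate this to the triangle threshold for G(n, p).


Number of potential triangles: C(73, 3) = 62196.
Each occurs with probability p³ ≈ (0.0573)³ ≈ 1.87652e-04.
By linearity: E[X] = C(73, 3)·p³ ≈ 62196 · 1.87652e-04 ≈ 11.671.
Since α = 2/3 < 1, p = c/n^{2/3} ≫ 1/n is above the triangle threshold p ~ 1/n. Asymptotically E[X] ~ (c³/6)·n^{3(1−α)} = (1³/6)·n^{1} → ∞; triangles are abundant w.h.p.

E[X] ≈ 11.671; in regime p = Θ(1/n^{2/3}) E[X] diverges (above the triangle threshold p ~ 1/n).


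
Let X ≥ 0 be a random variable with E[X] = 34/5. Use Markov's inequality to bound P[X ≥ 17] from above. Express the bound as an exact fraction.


μ = E[X] = 34/5, a = 17.
Markov: P[X ≥ 17] ≤ μ/a = (34/5)/17 = 2/5.
Numerically: ≈ 0.400.
(Since a = 17 > μ = 6.800, the bound 2/5 is < 1 and informative.)

P[X ≥ 17] ≤ 2/5 ≈ 0.400.


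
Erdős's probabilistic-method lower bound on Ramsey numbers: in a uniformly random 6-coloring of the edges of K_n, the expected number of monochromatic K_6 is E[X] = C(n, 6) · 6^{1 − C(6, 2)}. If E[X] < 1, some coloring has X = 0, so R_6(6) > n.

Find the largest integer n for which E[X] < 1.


We need C(n, 6) · 6^{1 − 15} < 1, i.e. C(n, 6) < 6^{15 − 1} = 78364164096.
Check values of n near the boundary:
  n = 195: C(195, 6) = 70656049360; 70656049360 < 78364164096? YES
  n = 196: C(196, 6) = 72887293024; 72887293024 < 78364164096? YES
  n = 197: C(197, 6) = 75176946208; 75176946208 < 78364164096? YES
  n = 198: C(198, 6) = 77526225777; 77526225777 < 78364164096? YES
  n = 199: C(199, 6) = 79936367511; 79936367511 < 78364164096? NO
  n = 200: C(200, 6) = 82408626300; 82408626300 < 78364164096? NO
The largest n with C(n, 6) < 78364164096 is n = 198 (where E[X] = 25842075259/26121388032 ≈ 0.9893). Hence R_6(6) > 198, i.e. R_6(6) ≥ 199.

Largest n = 198; hence R_6(6) > 198.


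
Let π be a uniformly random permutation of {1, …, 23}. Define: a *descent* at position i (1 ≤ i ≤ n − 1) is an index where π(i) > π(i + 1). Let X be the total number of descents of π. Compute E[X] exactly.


Write X = Σ X_I over i = 1, …, 22, with X_I the indicator of one descent.
There are 22 indicators.
For each fixed i, the pair (π(i), π(i+1)) is a uniformly random ordered pair of distinct values from {1, …, 23}; by symmetry P[π(i) > π(i+1)] = 1/2.
By linearity: E[X] = 22 · (1/2) = (23 − 1) · (1/2) = 11 ≈ 11.0000.

E[X] = 11 = 11.0000.


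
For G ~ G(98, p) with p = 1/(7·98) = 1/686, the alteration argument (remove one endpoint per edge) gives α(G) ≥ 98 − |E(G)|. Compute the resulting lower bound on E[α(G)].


E[|E(G)|] = C(98, 2)·p = 4753 · (1/686) = 97/14.
E[α(G)] ≥ n − E[|E(G)|] = 98 − 97/14 = 1275/14.
Numerically: ≈ 91.071429.
(This is only a lower bound; the true E[α(G)] may be larger.)

E[α(G)] ≥ 1275/14 ≈ 91.071429.


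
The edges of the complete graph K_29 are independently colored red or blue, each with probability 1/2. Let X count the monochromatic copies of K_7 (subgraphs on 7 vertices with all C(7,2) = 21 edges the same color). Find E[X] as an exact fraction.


Let X = Σ_S X_S over the C(29, 7) = 1560780 subsets S of size 7, where X_S = 1 if the K_7 on S is monochromatic.
For a fixed S, the K_7 on S has C(7, 2) = 21 edges. P[all 21 edges red] = (1/2)^21, and likewise for blue, so P[monochromatic] = 2·(1/2)^21 = 2^{1 − 21} = 1/1048576.
By linearity: E[X] = C(29, 7) · 2^{1 − 21} = 1560780 · 1/1048576 = 390195/262144.
Numerically: E[X] ≈ 1.48848.

E[X] = C(29,7)·2^(1−C(7,2)) = 390195/262144 ≈ 1.48848.


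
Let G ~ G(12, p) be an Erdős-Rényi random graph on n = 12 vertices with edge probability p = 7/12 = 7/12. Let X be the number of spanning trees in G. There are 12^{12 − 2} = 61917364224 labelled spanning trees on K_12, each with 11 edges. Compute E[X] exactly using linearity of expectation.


K_12 has 12^{12 − 2} = 61917364224 labelled spanning trees.
For each such spanning tree H, let X_H = 1 if all 11 edges of H are present in G. Then P[X_H = 1] = p^{11} = (7/12)^{11} = 1977326743/743008370688.
By linearity of expectation: E[X] = Σ_H E[X_H] = 61917364224 · p^{11} = 61917364224 · 1977326743/743008370688 = 1977326743/12.
Numerically: E[X] ≈ 1.648e+08.

E[X] = 61917364224 · (7/12)^{11} = 1977326743/12 ≈ 1.648e+08.


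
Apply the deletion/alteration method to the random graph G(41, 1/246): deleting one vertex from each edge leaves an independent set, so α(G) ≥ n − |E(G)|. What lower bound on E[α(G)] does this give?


E[|E(G)|] = C(41, 2)·p = 820 · (1/246) = 10/3.
E[α(G)] ≥ n − E[|E(G)|] = 41 − 10/3 = 113/3.
Numerically: ≈ 37.6667.
(This is only a lower bound; the true E[α(G)] may be larger.)

E[α(G)] ≥ 113/3 ≈ 37.6667.


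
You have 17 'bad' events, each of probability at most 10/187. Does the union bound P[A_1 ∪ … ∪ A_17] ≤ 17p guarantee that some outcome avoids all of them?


Union bound: P[∪_{i=1}^{17} A_i] ≤ Σ_i P[A_i] ≤ 17·p = 17·(10/187) = 10/11.
Numerically: 10/11 ≈ 0.9091.
Is 10/11 < 1? YES.
Since P[∪ A_i] ≤ 10/11 < 1, the complement has P[∩ A_i^c] ≥ 1 − 10/11 = 1/11 > 0, so some outcome avoids every A_i.

17·p = 10/11 ≈ 0.9091; existence CERTIFIED by the union bound.


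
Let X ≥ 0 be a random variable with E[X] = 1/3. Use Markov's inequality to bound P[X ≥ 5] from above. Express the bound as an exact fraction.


μ = E[X] = 1/3, a = 5.
Markov: P[X ≥ 5] ≤ μ/a = (1/3)/5 = 1/15.
Numerically: ≈ 0.067.
(Since a = 5 > μ = 0.333, the bound 1/15 is < 1 and informative.)

P[X ≥ 5] ≤ 1/15 ≈ 0.067.


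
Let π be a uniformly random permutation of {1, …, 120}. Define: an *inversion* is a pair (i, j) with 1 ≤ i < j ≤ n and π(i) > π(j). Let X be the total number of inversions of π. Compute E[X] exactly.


Write X = Σ X_I over the C(120, 2) = 7140 pairs i < j, with X_I the indicator of one inversion.
There are 7140 indicators.
For each fixed pair i < j, the values π(i) and π(j) are two distinct elements of {1, …, 120} in uniformly random order; by symmetry P[π(i) > π(j)] = 1/2.
By linearity: E[X] = 7140 · (1/2) = C(120, 2) · (1/2) = 7140/2 = 3570 ≈ 3570.00000.

E[X] = 3570 = 3570.00000.


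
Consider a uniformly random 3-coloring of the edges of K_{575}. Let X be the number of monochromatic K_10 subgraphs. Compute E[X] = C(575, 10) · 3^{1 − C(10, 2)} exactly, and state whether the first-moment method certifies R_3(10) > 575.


E[X] = C(575, 10) · 3^{1 − 45} = 1006325345561406175305 · 3^{−44} = 1006325345561406175305/984770902183611232881.
As a reduced fraction: E[X] = 111813927284600686145/109418989131512359209 ≈ 1.0218878.
Is E[X] < 1? NO.
Since E[X] ≥ 1, the first-moment bound is inconclusive at n = 575; it does NOT by itself certify R_3(10) > 575.

E[X] = 111813927284600686145/109418989131512359209 ≈ 1.0218878; E[X] ≥ 1; first-moment method inconclusive here.


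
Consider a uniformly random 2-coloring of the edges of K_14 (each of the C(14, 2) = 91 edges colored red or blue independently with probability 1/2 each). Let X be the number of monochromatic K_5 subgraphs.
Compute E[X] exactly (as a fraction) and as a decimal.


Let X = Σ_S X_S over the C(14, 5) = 2002 subsets S of size 5, where X_S = 1 if the K_5 on S is monochromatic.
For a fixed S, the K_5 on S has C(5, 2) = 10 edges. P[all 10 edges red] = (1/2)^10, and likewise for blue, so P[monochromatic] = 2·(1/2)^10 = 2^{1 − 10} = 1/512.
By linearity: E[X] = C(14, 5) · 2^{1 − 10} = 2002 · 1/512 = 1001/256.
Numerically: E[X] ≈ 3.910.

E[X] = C(14,5)·2^(1−C(5,2)) = 1001/256 ≈ 3.910.


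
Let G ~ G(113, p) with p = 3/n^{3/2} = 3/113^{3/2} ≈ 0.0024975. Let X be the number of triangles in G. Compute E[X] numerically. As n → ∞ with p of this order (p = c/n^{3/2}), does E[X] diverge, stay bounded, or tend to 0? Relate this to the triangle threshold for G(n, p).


Number of potential triangles: C(113, 3) = 234136.
Each occurs with probability p³ ≈ (0.0024975)³ ≈ 1.5577967e-08.
By linearity: E[X] = C(113, 3)·p³ ≈ 234136 · 1.5577967e-08 ≈ 0.00365.
Since α = 3/2 > 1, p = c/n^{3/2} = o(1/n) is below the triangle threshold p ~ 1/n. Asymptotically E[X] ~ (c³/6)·n^{3(1−α)} = (3³/6)·n^{-1.5} → 0, so by Markov's inequality G has no triangles w.h.p.

E[X] ≈ 0.00365; in regime p = Θ(1/n^{3/2}) E[X] tends to 0 (below the triangle threshold p ~ 1/n).


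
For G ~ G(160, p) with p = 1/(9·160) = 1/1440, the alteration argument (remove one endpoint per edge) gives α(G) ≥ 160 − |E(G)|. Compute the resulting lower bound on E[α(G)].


E[|E(G)|] = C(160, 2)·p = 12720 · (1/1440) = 53/6.
E[α(G)] ≥ n − E[|E(G)|] = 160 − 53/6 = 907/6.
Numerically: ≈ 151.1667.
(This is only a lower bound; the true E[α(G)] may be larger.)

E[α(G)] ≥ 907/6 ≈ 151.1667.


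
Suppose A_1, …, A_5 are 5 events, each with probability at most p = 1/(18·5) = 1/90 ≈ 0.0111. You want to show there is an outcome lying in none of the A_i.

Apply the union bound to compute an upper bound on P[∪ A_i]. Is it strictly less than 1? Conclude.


Union bound: P[∪_{i=1}^{5} A_i] ≤ Σ_i P[A_i] ≤ 5·p = 5·(1/90) = 1/18.
Numerically: 1/18 ≈ 0.0556.
Is 1/18 < 1? YES.
Since P[∪ A_i] ≤ 1/18 < 1, the complement has P[∩ A_i^c] ≥ 1 − 1/18 = 17/18 > 0, so some outcome avoids every A_i.

5·p = 1/18 ≈ 0.0556; existence CERTIFIED by the union bound.
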